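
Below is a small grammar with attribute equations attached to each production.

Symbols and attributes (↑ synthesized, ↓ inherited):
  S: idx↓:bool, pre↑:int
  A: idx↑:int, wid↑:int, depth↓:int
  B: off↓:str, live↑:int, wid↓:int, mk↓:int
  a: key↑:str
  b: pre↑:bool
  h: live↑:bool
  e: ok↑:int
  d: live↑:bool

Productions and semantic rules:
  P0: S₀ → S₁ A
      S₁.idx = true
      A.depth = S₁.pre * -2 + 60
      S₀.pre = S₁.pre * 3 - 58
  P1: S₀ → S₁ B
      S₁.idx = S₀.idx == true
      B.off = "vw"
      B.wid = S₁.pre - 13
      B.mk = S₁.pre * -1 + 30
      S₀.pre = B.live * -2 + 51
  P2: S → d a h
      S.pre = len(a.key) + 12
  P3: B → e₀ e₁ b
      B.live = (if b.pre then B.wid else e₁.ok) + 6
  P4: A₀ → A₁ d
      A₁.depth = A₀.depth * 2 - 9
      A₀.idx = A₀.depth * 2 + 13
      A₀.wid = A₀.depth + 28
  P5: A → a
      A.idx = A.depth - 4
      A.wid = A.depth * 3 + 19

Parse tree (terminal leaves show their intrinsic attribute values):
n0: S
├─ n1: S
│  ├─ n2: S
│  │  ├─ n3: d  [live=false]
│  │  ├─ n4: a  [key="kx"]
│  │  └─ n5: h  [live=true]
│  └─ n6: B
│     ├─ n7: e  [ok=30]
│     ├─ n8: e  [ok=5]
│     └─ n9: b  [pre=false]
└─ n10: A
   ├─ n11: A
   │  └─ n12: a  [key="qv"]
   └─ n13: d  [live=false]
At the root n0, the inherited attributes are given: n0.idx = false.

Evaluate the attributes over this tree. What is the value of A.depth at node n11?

1. n0.idx = false  [given at root]
2. n1.idx = true  [true]
3. n2.idx = true  [S₀.idx == true]
4. n3.live = false  [terminal]
5. n4.key = "kx"  [terminal]
6. n5.live = true  [terminal]
7. n2.pre = 14  [len(a.key) + 12]
8. n6.off = "vw"  ["vw"]
9. n6.wid = 1  [S₁.pre - 13]
10. n6.mk = 16  [S₁.pre * -1 + 30]
11. n7.ok = 30  [terminal]
12. n8.ok = 5  [terminal]
13. n9.pre = false  [terminal]
14. n6.live = 11  [(if b.pre then B.wid else e₁.ok) + 6]
15. n1.pre = 29  [B.live * -2 + 51]
16. n10.depth = 2  [S₁.pre * -2 + 60]
17. n11.depth = -5  [A₀.depth * 2 - 9]
18. n12.key = "qv"  [terminal]
19. n11.idx = -9  [A.depth - 4]
20. n11.wid = 4  [A.depth * 3 + 19]
21. n13.live = false  [terminal]
22. n10.idx = 17  [A₀.depth * 2 + 13]
23. n10.wid = 30  [A₀.depth + 28]
24. n0.pre = 29  [S₁.pre * 3 - 58]

-5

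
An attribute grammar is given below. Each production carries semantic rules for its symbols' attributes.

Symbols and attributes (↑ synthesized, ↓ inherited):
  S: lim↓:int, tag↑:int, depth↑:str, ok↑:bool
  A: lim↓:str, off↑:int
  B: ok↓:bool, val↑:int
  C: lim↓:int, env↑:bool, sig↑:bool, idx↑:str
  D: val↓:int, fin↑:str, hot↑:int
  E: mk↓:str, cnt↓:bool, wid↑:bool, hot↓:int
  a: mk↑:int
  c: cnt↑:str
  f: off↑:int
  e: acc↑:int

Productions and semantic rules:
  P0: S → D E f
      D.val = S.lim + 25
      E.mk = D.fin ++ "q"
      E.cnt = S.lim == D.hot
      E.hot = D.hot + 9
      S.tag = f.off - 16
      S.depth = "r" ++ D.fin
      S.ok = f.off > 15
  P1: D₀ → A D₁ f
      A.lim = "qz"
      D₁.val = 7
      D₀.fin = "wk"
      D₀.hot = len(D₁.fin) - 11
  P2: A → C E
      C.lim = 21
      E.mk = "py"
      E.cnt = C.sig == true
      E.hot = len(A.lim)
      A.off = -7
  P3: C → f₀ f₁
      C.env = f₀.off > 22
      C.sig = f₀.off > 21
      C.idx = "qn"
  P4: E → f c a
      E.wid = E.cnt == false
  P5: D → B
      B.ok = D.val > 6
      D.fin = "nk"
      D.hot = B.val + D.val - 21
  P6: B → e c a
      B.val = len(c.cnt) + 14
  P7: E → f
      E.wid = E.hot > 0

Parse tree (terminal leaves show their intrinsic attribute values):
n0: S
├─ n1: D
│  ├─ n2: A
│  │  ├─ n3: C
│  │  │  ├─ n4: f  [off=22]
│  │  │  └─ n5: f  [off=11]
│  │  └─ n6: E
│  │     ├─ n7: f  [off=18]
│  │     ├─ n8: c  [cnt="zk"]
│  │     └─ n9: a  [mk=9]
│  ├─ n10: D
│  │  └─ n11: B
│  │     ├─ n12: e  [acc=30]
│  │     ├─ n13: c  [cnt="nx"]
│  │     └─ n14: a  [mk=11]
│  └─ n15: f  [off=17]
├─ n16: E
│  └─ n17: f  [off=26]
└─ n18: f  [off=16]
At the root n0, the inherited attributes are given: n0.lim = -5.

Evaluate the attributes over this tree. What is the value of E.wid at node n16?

1. n0.lim = -5  [given at root]
2. n1.val = 20  [S.lim + 25]
3. n2.lim = "qz"  ["qz"]
4. n3.lim = 21  [21]
5. n4.off = 22  [terminal]
6. n5.off = 11  [terminal]
7. n3.env = false  [f₀.off > 22]
8. n3.sig = true  [f₀.off > 21]
9. n3.idx = "qn"  ["qn"]
10. n6.mk = "py"  ["py"]
11. n6.cnt = true  [C.sig == true]
12. n6.hot = 2  [len(A.lim)]
13. n7.off = 18  [terminal]
14. n8.cnt = "zk"  [terminal]
15. n9.mk = 9  [terminal]
16. n6.wid = false  [E.cnt == false]
17. n2.off = -7  [-7]
18. n10.val = 7  [7]
19. n11.ok = true  [D.val > 6]
20. n12.acc = 30  [terminal]
21. n13.cnt = "nx"  [terminal]
22. n14.mk = 11  [terminal]
23. n11.val = 16  [len(c.cnt) + 14]
24. n10.fin = "nk"  ["nk"]
25. n10.hot = 2  [B.val + D.val - 21]
26. n15.off = 17  [terminal]
27. n1.fin = "wk"  ["wk"]
28. n1.hot = -9  [len(D₁.fin) - 11]
29. n16.mk = "wkq"  [D.fin ++ "q"]
30. n16.cnt = false  [S.lim == D.hot]
31. n16.hot = 0  [D.hot + 9]
32. n17.off = 26  [terminal]
33. n16.wid = false  [E.hot > 0]
34. n18.off = 16  [terminal]
35. n0.tag = 0  [f.off - 16]
36. n0.depth = "rwk"  ["r" ++ D.fin]
37. n0.ok = true  [f.off > 15]

false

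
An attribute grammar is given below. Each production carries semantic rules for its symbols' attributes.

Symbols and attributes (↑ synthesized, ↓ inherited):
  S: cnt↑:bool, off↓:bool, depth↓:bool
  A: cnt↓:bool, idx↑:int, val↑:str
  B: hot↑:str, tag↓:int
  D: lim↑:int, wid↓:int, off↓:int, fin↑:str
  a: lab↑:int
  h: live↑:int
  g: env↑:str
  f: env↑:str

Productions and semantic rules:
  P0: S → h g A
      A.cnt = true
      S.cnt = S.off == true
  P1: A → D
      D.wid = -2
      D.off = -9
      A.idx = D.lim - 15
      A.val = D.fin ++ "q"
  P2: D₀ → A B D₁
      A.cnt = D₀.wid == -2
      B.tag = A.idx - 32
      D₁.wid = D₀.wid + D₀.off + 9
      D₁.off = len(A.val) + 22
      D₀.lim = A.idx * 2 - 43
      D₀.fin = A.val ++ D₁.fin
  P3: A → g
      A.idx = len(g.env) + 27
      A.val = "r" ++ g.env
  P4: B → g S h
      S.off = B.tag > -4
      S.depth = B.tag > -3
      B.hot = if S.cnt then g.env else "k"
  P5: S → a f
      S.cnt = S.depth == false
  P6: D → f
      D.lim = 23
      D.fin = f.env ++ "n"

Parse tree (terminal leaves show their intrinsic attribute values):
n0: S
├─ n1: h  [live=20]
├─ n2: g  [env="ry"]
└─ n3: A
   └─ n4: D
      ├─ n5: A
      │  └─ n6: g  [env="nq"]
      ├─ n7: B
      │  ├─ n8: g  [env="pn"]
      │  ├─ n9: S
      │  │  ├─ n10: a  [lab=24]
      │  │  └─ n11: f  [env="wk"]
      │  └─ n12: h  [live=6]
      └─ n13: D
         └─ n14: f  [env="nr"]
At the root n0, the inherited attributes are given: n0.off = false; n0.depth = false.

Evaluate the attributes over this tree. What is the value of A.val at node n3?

1. n0.off = false  [given at root]
2. n0.depth = false  [given at root]
3. n1.live = 20  [terminal]
4. n2.env = "ry"  [terminal]
5. n3.cnt = true  [true]
6. n4.wid = -2  [-2]
7. n4.off = -9  [-9]
8. n5.cnt = true  [D₀.wid == -2]
9. n6.env = "nq"  [terminal]
10. n5.idx = 29  [len(g.env) + 27]
11. n5.val = "rnq"  ["r" ++ g.env]
12. n7.tag = -3  [A.idx - 32]
13. n8.env = "pn"  [terminal]
14. n9.off = true  [B.tag > -4]
15. n9.depth = false  [B.tag > -3]
16. n10.lab = 24  [terminal]
17. n11.env = "wk"  [terminal]
18. n9.cnt = true  [S.depth == false]
19. n12.live = 6  [terminal]
20. n7.hot = "pn"  [if S.cnt then g.env else "k"]
21. n13.wid = -2  [D₀.wid + D₀.off + 9]
22. n13.off = 25  [len(A.val) + 22]
23. n14.env = "nr"  [terminal]
24. n13.lim = 23  [23]
25. n13.fin = "nrn"  [f.env ++ "n"]
26. n4.lim = 15  [A.idx * 2 - 43]
27. n4.fin = "rnqnrn"  [A.val ++ D₁.fin]
28. n3.idx = 0  [D.lim - 15]
29. n3.val = "rnqnrnq"  [D.fin ++ "q"]
30. n0.cnt = false  [S.off == true]

"rnqnrnq"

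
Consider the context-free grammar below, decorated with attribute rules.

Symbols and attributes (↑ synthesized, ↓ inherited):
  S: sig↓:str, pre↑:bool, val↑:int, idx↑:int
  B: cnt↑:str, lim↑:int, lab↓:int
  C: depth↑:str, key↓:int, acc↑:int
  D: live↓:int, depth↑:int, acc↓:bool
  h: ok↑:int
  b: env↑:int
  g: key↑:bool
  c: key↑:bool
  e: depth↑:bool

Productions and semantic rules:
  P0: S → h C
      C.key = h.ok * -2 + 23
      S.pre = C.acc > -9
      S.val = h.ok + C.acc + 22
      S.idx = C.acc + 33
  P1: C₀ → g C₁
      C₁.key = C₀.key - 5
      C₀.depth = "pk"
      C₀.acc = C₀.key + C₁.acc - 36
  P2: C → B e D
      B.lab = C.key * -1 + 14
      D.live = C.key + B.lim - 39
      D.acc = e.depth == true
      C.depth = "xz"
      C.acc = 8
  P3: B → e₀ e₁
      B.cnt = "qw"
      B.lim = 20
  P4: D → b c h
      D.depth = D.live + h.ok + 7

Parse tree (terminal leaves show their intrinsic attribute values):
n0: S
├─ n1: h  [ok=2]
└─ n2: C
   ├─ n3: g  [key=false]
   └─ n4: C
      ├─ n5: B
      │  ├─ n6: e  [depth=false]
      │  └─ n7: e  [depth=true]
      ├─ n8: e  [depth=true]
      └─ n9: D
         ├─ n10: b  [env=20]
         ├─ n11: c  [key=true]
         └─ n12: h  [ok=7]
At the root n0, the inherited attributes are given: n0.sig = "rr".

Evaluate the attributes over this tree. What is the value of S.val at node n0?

15

1. n0.sig = "rr"  [given at root]
2. n1.ok = 2  [terminal]
3. n2.key = 19  [h.ok * -2 + 23]
4. n3.key = false  [terminal]
5. n4.key = 14  [C₀.key - 5]
6. n5.lab = 0  [C.key * -1 + 14]
7. n6.depth = false  [terminal]
8. n7.depth = true  [terminal]
9. n5.cnt = "qw"  ["qw"]
10. n5.lim = 20  [20]
11. n8.depth = true  [terminal]
12. n9.live = -5  [C.key + B.lim - 39]
13. n9.acc = true  [e.depth == true]
14. n10.env = 20  [terminal]
15. n11.key = true  [terminal]
16. n12.ok = 7  [terminal]
17. n9.depth = 9  [D.live + h.ok + 7]
18. n4.depth = "xz"  ["xz"]
19. n4.acc = 8  [8]
20. n2.depth = "pk"  ["pk"]
21. n2.acc = -9  [C₀.key + C₁.acc - 36]
22. n0.pre = false  [C.acc > -9]
23. n0.val = 15  [h.ok + C.acc + 22]
24. n0.idx = 24  [C.acc + 33]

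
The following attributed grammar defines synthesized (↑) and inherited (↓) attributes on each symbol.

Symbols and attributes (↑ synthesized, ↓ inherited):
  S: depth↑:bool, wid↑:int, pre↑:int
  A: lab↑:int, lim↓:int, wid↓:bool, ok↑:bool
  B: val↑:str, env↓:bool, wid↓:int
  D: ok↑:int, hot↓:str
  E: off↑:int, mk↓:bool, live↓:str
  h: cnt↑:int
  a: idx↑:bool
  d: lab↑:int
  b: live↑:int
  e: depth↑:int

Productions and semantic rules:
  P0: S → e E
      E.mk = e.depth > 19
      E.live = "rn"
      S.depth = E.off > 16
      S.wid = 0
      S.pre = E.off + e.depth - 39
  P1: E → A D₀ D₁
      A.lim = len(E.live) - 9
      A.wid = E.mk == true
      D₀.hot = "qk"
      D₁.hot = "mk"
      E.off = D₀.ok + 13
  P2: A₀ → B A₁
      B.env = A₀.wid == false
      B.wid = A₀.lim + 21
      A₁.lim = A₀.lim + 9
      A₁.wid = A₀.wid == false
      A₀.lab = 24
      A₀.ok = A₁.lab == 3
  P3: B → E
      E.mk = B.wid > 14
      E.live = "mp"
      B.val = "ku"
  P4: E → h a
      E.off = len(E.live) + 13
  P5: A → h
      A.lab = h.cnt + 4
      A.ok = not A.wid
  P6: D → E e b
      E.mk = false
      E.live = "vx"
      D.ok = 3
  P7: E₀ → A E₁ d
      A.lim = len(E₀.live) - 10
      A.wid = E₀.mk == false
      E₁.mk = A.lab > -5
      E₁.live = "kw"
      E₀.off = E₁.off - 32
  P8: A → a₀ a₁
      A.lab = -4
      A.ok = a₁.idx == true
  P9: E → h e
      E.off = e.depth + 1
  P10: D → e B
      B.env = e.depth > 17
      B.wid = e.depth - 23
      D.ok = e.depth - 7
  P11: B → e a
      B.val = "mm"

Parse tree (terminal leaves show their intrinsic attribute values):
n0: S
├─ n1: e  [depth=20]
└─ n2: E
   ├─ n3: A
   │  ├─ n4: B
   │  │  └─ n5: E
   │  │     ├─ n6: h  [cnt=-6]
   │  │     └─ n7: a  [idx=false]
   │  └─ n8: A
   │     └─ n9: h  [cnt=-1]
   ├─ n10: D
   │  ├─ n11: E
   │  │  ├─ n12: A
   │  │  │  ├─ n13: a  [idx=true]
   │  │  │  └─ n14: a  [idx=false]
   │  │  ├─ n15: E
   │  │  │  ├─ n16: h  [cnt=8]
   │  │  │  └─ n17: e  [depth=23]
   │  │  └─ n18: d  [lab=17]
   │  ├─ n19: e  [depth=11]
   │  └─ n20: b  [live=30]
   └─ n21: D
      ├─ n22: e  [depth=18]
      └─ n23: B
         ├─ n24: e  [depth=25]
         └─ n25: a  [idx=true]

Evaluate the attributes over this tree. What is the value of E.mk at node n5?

false

1. n1.depth = 20  [terminal]
2. n2.mk = true  [e.depth > 19]
3. n2.live = "rn"  ["rn"]
4. n3.lim = -7  [len(E.live) - 9]
5. n3.wid = true  [E.mk == true]
6. n4.env = false  [A₀.wid == false]
7. n4.wid = 14  [A₀.lim + 21]
8. n5.mk = false  [B.wid > 14]
9. n5.live = "mp"  ["mp"]
10. n6.cnt = -6  [terminal]
11. n7.idx = false  [terminal]
12. n5.off = 15  [len(E.live) + 13]
13. n4.val = "ku"  ["ku"]
14. n8.lim = 2  [A₀.lim + 9]
15. n8.wid = false  [A₀.wid == false]
16. n9.cnt = -1  [terminal]
17. n8.lab = 3  [h.cnt + 4]
18. n8.ok = true  [not A.wid]
19. n3.lab = 24  [24]
20. n3.ok = true  [A₁.lab == 3]
21. n10.hot = "qk"  ["qk"]
22. n11.mk = false  [false]
23. n11.live = "vx"  ["vx"]
24. n12.lim = -8  [len(E₀.live) - 10]
25. n12.wid = true  [E₀.mk == false]
26. n13.idx = true  [terminal]
27. n14.idx = false  [terminal]
28. n12.lab = -4  [-4]
29. n12.ok = false  [a₁.idx == true]
30. n15.mk = true  [A.lab > -5]
31. n15.live = "kw"  ["kw"]
32. n16.cnt = 8  [terminal]
33. n17.depth = 23  [terminal]
34. n15.off = 24  [e.depth + 1]
35. n18.lab = 17  [terminal]
36. n11.off = -8  [E₁.off - 32]
37. n19.depth = 11  [terminal]
38. n20.live = 30  [terminal]
39. n10.ok = 3  [3]
40. n21.hot = "mk"  ["mk"]
41. n22.depth = 18  [terminal]
42. n23.env = true  [e.depth > 17]
43. n23.wid = -5  [e.depth - 23]
44. n24.depth = 25  [terminal]
45. n25.idx = true  [terminal]
46. n23.val = "mm"  ["mm"]
47. n21.ok = 11  [e.depth - 7]
48. n2.off = 16  [D₀.ok + 13]
49. n0.depth = false  [E.off > 16]
50. n0.wid = 0  [0]
51. n0.pre = -3  [E.off + e.depth - 39]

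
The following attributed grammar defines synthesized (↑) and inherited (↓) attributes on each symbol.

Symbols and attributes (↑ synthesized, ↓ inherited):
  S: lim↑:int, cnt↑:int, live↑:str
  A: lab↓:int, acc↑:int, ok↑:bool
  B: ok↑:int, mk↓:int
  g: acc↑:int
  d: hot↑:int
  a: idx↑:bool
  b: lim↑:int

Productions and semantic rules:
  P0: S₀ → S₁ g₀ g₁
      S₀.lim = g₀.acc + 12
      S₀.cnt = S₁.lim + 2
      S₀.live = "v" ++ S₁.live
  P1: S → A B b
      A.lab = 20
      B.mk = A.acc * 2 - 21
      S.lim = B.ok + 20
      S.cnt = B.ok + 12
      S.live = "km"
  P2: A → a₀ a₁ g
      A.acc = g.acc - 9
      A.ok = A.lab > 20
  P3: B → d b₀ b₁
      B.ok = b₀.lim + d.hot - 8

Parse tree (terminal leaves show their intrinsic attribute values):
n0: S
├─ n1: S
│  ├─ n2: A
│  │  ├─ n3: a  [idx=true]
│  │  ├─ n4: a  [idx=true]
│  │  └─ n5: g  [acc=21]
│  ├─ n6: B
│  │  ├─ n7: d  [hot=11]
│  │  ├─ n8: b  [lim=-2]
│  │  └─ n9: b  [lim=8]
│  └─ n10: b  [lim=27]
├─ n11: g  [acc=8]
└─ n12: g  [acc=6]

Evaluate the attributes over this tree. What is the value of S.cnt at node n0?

1. n2.lab = 20  [20]
2. n3.idx = true  [terminal]
3. n4.idx = true  [terminal]
4. n5.acc = 21  [terminal]
5. n2.acc = 12  [g.acc - 9]
6. n2.ok = false  [A.lab > 20]
7. n6.mk = 3  [A.acc * 2 - 21]
8. n7.hot = 11  [terminal]
9. n8.lim = -2  [terminal]
10. n9.lim = 8  [terminal]
11. n6.ok = 1  [b₀.lim + d.hot - 8]
12. n10.lim = 27  [terminal]
13. n1.lim = 21  [B.ok + 20]
14. n1.cnt = 13  [B.ok + 12]
15. n1.live = "km"  ["km"]
16. n11.acc = 8  [terminal]
17. n12.acc = 6  [terminal]
18. n0.lim = 20  [g₀.acc + 12]
19. n0.cnt = 23  [S₁.lim + 2]
20. n0.live = "vkm"  ["v" ++ S₁.live]

23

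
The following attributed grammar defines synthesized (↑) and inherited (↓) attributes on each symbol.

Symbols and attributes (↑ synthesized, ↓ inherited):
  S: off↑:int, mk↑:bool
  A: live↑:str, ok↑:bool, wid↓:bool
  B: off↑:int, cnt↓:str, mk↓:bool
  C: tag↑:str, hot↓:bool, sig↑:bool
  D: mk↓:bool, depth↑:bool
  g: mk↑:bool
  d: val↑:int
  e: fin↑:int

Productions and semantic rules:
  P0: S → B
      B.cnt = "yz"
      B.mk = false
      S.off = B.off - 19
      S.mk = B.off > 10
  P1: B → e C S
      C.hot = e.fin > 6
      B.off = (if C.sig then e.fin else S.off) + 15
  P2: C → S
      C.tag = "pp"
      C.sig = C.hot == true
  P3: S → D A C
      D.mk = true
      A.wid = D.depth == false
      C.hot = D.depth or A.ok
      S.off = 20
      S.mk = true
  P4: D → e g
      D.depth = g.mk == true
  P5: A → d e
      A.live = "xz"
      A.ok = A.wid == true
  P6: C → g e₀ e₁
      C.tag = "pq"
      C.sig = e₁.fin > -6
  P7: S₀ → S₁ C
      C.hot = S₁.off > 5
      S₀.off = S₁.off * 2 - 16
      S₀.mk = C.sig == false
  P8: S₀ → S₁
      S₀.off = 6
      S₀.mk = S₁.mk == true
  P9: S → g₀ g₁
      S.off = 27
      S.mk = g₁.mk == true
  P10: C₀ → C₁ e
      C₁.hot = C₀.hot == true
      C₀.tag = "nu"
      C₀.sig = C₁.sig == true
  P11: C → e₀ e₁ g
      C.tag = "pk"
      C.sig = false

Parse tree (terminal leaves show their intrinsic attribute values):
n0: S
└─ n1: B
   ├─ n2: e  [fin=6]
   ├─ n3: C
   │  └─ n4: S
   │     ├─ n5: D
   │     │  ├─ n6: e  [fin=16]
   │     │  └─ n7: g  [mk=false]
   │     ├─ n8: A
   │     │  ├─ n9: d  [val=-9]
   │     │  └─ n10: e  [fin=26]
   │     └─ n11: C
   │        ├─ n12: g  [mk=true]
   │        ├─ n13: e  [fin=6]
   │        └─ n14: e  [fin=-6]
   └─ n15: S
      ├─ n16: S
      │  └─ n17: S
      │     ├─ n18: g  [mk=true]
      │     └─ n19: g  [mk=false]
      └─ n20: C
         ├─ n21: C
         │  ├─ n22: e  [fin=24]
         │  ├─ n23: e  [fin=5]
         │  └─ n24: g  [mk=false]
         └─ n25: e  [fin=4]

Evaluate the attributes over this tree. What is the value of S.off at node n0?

-8

1. n1.cnt = "yz"  ["yz"]
2. n1.mk = false  [false]
3. n2.fin = 6  [terminal]
4. n3.hot = false  [e.fin > 6]
5. n5.mk = true  [true]
6. n6.fin = 16  [terminal]
7. n7.mk = false  [terminal]
8. n5.depth = false  [g.mk == true]
9. n8.wid = true  [D.depth == false]
10. n9.val = -9  [terminal]
11. n10.fin = 26  [terminal]
12. n8.live = "xz"  ["xz"]
13. n8.ok = true  [A.wid == true]
14. n11.hot = true  [D.depth or A.ok]
15. n12.mk = true  [terminal]
16. n13.fin = 6  [terminal]
17. n14.fin = -6  [terminal]
18. n11.tag = "pq"  ["pq"]
19. n11.sig = false  [e₁.fin > -6]
20. n4.off = 20  [20]
21. n4.mk = true  [true]
22. n3.tag = "pp"  ["pp"]
23. n3.sig = false  [C.hot == true]
24. n18.mk = true  [terminal]
25. n19.mk = false  [terminal]
26. n17.off = 27  [27]
27. n17.mk = false  [g₁.mk == true]
28. n16.off = 6  [6]
29. n16.mk = false  [S₁.mk == true]
30. n20.hot = true  [S₁.off > 5]
31. n21.hot = true  [C₀.hot == true]
32. n22.fin = 24  [terminal]
33. n23.fin = 5  [terminal]
34. n24.mk = false  [terminal]
35. n21.tag = "pk"  ["pk"]
36. n21.sig = false  [false]
37. n25.fin = 4  [terminal]
38. n20.tag = "nu"  ["nu"]
39. n20.sig = false  [C₁.sig == true]
40. n15.off = -4  [S₁.off * 2 - 16]
41. n15.mk = true  [C.sig == false]
42. n1.off = 11  [(if C.sig then e.fin else S.off) + 15]
43. n0.off = -8  [B.off - 19]
44. n0.mk = true  [B.off > 10]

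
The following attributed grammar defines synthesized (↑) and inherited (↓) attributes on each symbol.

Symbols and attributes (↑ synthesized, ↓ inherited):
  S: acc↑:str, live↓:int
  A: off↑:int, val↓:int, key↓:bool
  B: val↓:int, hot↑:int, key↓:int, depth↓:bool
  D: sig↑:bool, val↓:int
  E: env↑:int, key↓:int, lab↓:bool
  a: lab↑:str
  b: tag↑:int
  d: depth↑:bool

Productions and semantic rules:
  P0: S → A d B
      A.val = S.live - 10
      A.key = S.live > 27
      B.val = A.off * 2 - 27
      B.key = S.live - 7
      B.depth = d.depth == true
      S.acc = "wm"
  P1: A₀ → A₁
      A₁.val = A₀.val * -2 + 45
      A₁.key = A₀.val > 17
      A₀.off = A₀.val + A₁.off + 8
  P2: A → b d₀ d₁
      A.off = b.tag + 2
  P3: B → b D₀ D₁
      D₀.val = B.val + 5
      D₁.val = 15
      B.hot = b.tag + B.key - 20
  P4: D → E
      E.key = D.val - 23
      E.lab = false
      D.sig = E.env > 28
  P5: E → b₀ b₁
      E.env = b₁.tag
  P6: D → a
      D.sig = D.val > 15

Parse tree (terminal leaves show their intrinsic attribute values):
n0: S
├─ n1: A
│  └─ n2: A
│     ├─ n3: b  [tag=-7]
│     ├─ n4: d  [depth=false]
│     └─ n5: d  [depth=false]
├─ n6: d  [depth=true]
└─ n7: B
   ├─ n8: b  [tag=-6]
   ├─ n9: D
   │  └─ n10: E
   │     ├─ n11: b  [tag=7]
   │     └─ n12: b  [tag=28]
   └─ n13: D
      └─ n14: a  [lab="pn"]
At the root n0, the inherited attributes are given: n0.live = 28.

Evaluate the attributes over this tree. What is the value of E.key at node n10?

-3

1. n0.live = 28  [given at root]
2. n1.val = 18  [S.live - 10]
3. n1.key = true  [S.live > 27]
4. n2.val = 9  [A₀.val * -2 + 45]
5. n2.key = true  [A₀.val > 17]
6. n3.tag = -7  [terminal]
7. n4.depth = false  [terminal]
8. n5.depth = false  [terminal]
9. n2.off = -5  [b.tag + 2]
10. n1.off = 21  [A₀.val + A₁.off + 8]
11. n6.depth = true  [terminal]
12. n7.val = 15  [A.off * 2 - 27]
13. n7.key = 21  [S.live - 7]
14. n7.depth = true  [d.depth == true]
15. n8.tag = -6  [terminal]
16. n9.val = 20  [B.val + 5]
17. n10.key = -3  [D.val - 23]
18. n10.lab = false  [false]
19. n11.tag = 7  [terminal]
20. n12.tag = 28  [terminal]
21. n10.env = 28  [b₁.tag]
22. n9.sig = false  [E.env > 28]
23. n13.val = 15  [15]
24. n14.lab = "pn"  [terminal]
25. n13.sig = false  [D.val > 15]
26. n7.hot = -5  [b.tag + B.key - 20]
27. n0.acc = "wm"  ["wm"]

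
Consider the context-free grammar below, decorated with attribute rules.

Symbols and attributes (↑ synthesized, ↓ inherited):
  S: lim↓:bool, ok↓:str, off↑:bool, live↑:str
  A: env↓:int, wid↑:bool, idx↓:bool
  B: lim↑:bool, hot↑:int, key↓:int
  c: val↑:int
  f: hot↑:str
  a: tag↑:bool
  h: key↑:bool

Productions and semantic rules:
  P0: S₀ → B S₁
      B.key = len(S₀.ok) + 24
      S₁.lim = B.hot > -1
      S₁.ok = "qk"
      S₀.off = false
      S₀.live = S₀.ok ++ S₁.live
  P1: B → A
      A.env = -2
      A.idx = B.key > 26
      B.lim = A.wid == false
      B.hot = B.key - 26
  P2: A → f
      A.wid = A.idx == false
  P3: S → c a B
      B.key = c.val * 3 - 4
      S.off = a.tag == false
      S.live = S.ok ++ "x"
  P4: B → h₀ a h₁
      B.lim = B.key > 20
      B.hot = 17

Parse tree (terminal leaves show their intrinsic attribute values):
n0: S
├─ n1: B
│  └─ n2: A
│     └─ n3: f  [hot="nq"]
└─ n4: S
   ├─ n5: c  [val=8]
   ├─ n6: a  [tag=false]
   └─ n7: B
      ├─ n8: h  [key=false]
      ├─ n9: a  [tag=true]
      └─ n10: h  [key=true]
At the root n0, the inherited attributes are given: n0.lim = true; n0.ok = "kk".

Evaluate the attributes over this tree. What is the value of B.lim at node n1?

1. n0.lim = true  [given at root]
2. n0.ok = "kk"  [given at root]
3. n1.key = 26  [len(S₀.ok) + 24]
4. n2.env = -2  [-2]
5. n2.idx = false  [B.key > 26]
6. n3.hot = "nq"  [terminal]
7. n2.wid = true  [A.idx == false]
8. n1.lim = false  [A.wid == false]
9. n1.hot = 0  [B.key - 26]
10. n4.lim = true  [B.hot > -1]
11. n4.ok = "qk"  ["qk"]
12. n5.val = 8  [terminal]
13. n6.tag = false  [terminal]
14. n7.key = 20  [c.val * 3 - 4]
15. n8.key = false  [terminal]
16. n9.tag = true  [terminal]
17. n10.key = true  [terminal]
18. n7.lim = false  [B.key > 20]
19. n7.hot = 17  [17]
20. n4.off = true  [a.tag == false]
21. n4.live = "qkx"  [S.ok ++ "x"]
22. n0.off = false  [false]
23. n0.live = "kkqkx"  [S₀.ok ++ S₁.live]

false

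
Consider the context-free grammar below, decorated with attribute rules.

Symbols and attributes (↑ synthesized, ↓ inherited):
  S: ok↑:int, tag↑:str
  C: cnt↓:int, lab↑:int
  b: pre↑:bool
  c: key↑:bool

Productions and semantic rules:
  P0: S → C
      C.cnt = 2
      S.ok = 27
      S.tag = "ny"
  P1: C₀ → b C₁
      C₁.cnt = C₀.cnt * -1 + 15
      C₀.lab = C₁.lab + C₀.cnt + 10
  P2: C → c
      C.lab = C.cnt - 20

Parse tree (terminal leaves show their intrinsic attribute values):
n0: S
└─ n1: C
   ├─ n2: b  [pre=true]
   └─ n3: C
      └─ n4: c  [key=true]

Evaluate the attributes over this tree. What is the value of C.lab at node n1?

5

1. n1.cnt = 2  [2]
2. n2.pre = true  [terminal]
3. n3.cnt = 13  [C₀.cnt * -1 + 15]
4. n4.key = true  [terminal]
5. n3.lab = -7  [C.cnt - 20]
6. n1.lab = 5  [C₁.lab + C₀.cnt + 10]
7. n0.ok = 27  [27]
8. n0.tag = "ny"  ["ny"]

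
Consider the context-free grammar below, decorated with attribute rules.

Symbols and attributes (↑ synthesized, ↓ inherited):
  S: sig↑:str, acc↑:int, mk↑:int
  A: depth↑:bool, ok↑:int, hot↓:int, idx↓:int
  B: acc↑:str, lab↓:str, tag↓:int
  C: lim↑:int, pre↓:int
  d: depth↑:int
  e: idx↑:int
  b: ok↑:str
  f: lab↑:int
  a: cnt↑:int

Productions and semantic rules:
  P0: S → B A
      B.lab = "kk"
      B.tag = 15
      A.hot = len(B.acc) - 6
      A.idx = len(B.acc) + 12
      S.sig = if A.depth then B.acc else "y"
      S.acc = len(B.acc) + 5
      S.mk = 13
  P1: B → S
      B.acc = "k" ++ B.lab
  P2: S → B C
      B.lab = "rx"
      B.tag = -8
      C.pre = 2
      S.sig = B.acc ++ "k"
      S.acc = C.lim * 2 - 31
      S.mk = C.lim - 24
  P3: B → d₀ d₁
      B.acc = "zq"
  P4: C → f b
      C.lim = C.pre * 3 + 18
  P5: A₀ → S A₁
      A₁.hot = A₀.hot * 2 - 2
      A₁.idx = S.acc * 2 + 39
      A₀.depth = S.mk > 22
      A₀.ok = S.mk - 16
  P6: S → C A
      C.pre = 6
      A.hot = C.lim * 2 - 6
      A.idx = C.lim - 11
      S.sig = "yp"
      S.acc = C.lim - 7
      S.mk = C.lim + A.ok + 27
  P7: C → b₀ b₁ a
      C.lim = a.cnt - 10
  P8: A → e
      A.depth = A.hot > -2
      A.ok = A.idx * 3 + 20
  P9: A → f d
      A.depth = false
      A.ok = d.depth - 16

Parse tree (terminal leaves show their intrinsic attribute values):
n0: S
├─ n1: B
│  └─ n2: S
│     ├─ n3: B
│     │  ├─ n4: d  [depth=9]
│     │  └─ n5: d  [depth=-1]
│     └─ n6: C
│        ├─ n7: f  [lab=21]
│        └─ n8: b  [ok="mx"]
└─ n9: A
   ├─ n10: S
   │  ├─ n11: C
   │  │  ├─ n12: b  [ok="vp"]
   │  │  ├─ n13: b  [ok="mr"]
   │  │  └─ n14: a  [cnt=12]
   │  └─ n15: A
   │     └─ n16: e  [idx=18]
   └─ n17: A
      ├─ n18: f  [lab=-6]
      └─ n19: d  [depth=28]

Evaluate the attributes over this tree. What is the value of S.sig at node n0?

1. n1.lab = "kk"  ["kk"]
2. n1.tag = 15  [15]
3. n3.lab = "rx"  ["rx"]
4. n3.tag = -8  [-8]
5. n4.depth = 9  [terminal]
6. n5.depth = -1  [terminal]
7. n3.acc = "zq"  ["zq"]
8. n6.pre = 2  [2]
9. n7.lab = 21  [terminal]
10. n8.ok = "mx"  [terminal]
11. n6.lim = 24  [C.pre * 3 + 18]
12. n2.sig = "zqk"  [B.acc ++ "k"]
13. n2.acc = 17  [C.lim * 2 - 31]
14. n2.mk = 0  [C.lim - 24]
15. n1.acc = "kkk"  ["k" ++ B.lab]
16. n9.hot = -3  [len(B.acc) - 6]
17. n9.idx = 15  [len(B.acc) + 12]
18. n11.pre = 6  [6]
19. n12.ok = "vp"  [terminal]
20. n13.ok = "mr"  [terminal]
21. n14.cnt = 12  [terminal]
22. n11.lim = 2  [a.cnt - 10]
23. n15.hot = -2  [C.lim * 2 - 6]
24. n15.idx = -9  [C.lim - 11]
25. n16.idx = 18  [terminal]
26. n15.depth = false  [A.hot > -2]
27. n15.ok = -7  [A.idx * 3 + 20]
28. n10.sig = "yp"  ["yp"]
29. n10.acc = -5  [C.lim - 7]
30. n10.mk = 22  [C.lim + A.ok + 27]
31. n17.hot = -8  [A₀.hot * 2 - 2]
32. n17.idx = 29  [S.acc * 2 + 39]
33. n18.lab = -6  [terminal]
34. n19.depth = 28  [terminal]
35. n17.depth = false  [false]
36. n17.ok = 12  [d.depth - 16]
37. n9.depth = false  [S.mk > 22]
38. n9.ok = 6  [S.mk - 16]
39. n0.sig = "y"  [if A.depth then B.acc else "y"]
40. n0.acc = 8  [len(B.acc) + 5]
41. n0.mk = 13  [13]

"y"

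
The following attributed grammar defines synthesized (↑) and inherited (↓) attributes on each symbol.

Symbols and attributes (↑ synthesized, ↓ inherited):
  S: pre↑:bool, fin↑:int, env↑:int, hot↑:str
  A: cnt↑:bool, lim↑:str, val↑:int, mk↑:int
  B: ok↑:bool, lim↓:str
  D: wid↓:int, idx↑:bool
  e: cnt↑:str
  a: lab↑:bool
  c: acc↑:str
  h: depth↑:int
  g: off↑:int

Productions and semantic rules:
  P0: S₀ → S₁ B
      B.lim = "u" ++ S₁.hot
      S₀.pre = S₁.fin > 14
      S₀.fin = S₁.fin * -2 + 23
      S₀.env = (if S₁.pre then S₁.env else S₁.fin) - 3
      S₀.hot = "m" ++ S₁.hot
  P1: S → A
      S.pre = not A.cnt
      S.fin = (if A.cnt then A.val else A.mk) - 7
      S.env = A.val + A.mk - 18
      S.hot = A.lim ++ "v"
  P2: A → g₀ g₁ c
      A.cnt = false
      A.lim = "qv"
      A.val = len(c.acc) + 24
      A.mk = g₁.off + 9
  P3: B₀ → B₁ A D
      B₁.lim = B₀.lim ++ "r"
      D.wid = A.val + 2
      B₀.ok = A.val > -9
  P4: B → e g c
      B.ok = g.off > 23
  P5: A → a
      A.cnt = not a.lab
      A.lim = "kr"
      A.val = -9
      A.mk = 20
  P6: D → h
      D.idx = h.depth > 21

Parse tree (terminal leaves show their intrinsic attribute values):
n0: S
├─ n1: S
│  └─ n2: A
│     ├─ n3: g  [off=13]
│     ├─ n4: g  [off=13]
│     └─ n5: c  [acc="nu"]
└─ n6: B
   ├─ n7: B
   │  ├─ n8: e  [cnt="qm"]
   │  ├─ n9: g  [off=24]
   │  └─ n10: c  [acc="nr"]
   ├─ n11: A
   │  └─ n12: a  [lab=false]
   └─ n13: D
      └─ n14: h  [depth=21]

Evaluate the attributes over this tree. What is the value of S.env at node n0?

1. n3.off = 13  [terminal]
2. n4.off = 13  [terminal]
3. n5.acc = "nu"  [terminal]
4. n2.cnt = false  [false]
5. n2.lim = "qv"  ["qv"]
6. n2.val = 26  [len(c.acc) + 24]
7. n2.mk = 22  [g₁.off + 9]
8. n1.pre = true  [not A.cnt]
9. n1.fin = 15  [(if A.cnt then A.val else A.mk) - 7]
10. n1.env = 30  [A.val + A.mk - 18]
11. n1.hot = "qvv"  [A.lim ++ "v"]
12. n6.lim = "uqvv"  ["u" ++ S₁.hot]
13. n7.lim = "uqvvr"  [B₀.lim ++ "r"]
14. n8.cnt = "qm"  [terminal]
15. n9.off = 24  [terminal]
16. n10.acc = "nr"  [terminal]
17. n7.ok = true  [g.off > 23]
18. n12.lab = false  [terminal]
19. n11.cnt = true  [not a.lab]
20. n11.lim = "kr"  ["kr"]
21. n11.val = -9  [-9]
22. n11.mk = 20  [20]
23. n13.wid = -7  [A.val + 2]
24. n14.depth = 21  [terminal]
25. n13.idx = false  [h.depth > 21]
26. n6.ok = false  [A.val > -9]
27. n0.pre = true  [S₁.fin > 14]
28. n0.fin = -7  [S₁.fin * -2 + 23]
29. n0.env = 27  [(if S₁.pre then S₁.env else S₁.fin) - 3]
30. n0.hot = "mqvv"  ["m" ++ S₁.hot]

27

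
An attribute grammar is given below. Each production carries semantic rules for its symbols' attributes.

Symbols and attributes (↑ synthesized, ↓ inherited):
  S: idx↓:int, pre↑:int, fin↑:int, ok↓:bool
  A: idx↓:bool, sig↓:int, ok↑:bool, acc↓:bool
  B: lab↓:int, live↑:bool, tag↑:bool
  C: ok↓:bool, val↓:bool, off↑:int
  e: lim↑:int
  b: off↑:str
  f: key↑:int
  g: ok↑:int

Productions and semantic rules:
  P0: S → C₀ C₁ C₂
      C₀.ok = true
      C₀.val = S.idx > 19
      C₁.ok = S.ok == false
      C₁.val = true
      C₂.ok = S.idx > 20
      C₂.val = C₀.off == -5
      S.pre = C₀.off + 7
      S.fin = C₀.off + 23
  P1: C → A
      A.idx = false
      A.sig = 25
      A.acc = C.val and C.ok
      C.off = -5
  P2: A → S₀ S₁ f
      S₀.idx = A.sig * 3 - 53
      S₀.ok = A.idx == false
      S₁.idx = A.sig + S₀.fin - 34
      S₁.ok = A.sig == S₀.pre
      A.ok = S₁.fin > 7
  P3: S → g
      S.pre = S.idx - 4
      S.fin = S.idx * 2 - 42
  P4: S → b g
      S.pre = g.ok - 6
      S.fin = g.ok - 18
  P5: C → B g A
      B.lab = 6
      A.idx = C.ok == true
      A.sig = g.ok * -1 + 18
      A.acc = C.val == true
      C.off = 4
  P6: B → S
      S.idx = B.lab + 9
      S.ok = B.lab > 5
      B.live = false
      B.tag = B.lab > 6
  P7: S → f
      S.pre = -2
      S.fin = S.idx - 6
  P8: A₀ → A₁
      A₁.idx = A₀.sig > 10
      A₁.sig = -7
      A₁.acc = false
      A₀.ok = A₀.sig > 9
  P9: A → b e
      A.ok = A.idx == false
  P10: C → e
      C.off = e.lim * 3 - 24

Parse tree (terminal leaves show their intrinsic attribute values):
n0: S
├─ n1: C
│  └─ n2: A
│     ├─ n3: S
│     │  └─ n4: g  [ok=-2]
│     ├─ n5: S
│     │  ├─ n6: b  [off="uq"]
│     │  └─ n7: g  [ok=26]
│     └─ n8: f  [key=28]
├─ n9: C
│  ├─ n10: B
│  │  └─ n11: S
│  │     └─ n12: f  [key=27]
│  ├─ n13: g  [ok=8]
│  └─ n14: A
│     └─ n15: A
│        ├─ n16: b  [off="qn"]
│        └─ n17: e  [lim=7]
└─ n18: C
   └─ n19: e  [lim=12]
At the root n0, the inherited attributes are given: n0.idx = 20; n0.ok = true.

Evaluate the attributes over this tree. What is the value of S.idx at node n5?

1. n0.idx = 20  [given at root]
2. n0.ok = true  [given at root]
3. n1.ok = true  [true]
4. n1.val = true  [S.idx > 19]
5. n2.idx = false  [false]
6. n2.sig = 25  [25]
7. n2.acc = true  [C.val and C.ok]
8. n3.idx = 22  [A.sig * 3 - 53]
9. n3.ok = true  [A.idx == false]
10. n4.ok = -2  [terminal]
11. n3.pre = 18  [S.idx - 4]
12. n3.fin = 2  [S.idx * 2 - 42]
13. n5.idx = -7  [A.sig + S₀.fin - 34]
14. n5.ok = false  [A.sig == S₀.pre]
15. n6.off = "uq"  [terminal]
16. n7.ok = 26  [terminal]
17. n5.pre = 20  [g.ok - 6]
18. n5.fin = 8  [g.ok - 18]
19. n8.key = 28  [terminal]
20. n2.ok = true  [S₁.fin > 7]
21. n1.off = -5  [-5]
22. n9.ok = false  [S.ok == false]
23. n9.val = true  [true]
24. n10.lab = 6  [6]
25. n11.idx = 15  [B.lab + 9]
26. n11.ok = true  [B.lab > 5]
27. n12.key = 27  [terminal]
28. n11.pre = -2  [-2]
29. n11.fin = 9  [S.idx - 6]
30. n10.live = false  [false]
31. n10.tag = false  [B.lab > 6]
32. n13.ok = 8  [terminal]
33. n14.idx = false  [C.ok == true]
34. n14.sig = 10  [g.ok * -1 + 18]
35. n14.acc = true  [C.val == true]
36. n15.idx = false  [A₀.sig > 10]
37. n15.sig = -7  [-7]
38. n15.acc = false  [false]
39. n16.off = "qn"  [terminal]
40. n17.lim = 7  [terminal]
41. n15.ok = true  [A.idx == false]
42. n14.ok = true  [A₀.sig > 9]
43. n9.off = 4  [4]
44. n18.ok = false  [S.idx > 20]
45. n18.val = true  [C₀.off == -5]
46. n19.lim = 12  [terminal]
47. n18.off = 12  [e.lim * 3 - 24]
48. n0.pre = 2  [C₀.off + 7]
49. n0.fin = 18  [C₀.off + 23]

-7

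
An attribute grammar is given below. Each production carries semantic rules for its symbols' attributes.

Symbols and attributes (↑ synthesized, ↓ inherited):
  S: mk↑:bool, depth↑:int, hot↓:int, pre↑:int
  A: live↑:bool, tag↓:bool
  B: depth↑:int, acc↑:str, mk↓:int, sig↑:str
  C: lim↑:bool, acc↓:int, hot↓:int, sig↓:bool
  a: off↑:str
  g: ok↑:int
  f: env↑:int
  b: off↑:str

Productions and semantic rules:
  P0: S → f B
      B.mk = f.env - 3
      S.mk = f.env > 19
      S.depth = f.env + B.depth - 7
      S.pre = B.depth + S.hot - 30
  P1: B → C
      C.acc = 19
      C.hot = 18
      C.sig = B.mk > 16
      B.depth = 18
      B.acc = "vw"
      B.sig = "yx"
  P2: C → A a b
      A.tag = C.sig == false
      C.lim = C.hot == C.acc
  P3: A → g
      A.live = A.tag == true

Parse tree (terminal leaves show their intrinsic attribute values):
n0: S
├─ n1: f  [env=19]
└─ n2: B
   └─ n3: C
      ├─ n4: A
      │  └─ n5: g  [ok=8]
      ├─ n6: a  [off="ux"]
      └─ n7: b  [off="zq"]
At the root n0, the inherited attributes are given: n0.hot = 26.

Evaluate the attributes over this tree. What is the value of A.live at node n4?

1. n0.hot = 26  [given at root]
2. n1.env = 19  [terminal]
3. n2.mk = 16  [f.env - 3]
4. n3.acc = 19  [19]
5. n3.hot = 18  [18]
6. n3.sig = false  [B.mk > 16]
7. n4.tag = true  [C.sig == false]
8. n5.ok = 8  [terminal]
9. n4.live = true  [A.tag == true]
10. n6.off = "ux"  [terminal]
11. n7.off = "zq"  [terminal]
12. n3.lim = false  [C.hot == C.acc]
13. n2.depth = 18  [18]
14. n2.acc = "vw"  ["vw"]
15. n2.sig = "yx"  ["yx"]
16. n0.mk = false  [f.env > 19]
17. n0.depth = 30  [f.env + B.depth - 7]
18. n0.pre = 14  [B.depth + S.hot - 30]

true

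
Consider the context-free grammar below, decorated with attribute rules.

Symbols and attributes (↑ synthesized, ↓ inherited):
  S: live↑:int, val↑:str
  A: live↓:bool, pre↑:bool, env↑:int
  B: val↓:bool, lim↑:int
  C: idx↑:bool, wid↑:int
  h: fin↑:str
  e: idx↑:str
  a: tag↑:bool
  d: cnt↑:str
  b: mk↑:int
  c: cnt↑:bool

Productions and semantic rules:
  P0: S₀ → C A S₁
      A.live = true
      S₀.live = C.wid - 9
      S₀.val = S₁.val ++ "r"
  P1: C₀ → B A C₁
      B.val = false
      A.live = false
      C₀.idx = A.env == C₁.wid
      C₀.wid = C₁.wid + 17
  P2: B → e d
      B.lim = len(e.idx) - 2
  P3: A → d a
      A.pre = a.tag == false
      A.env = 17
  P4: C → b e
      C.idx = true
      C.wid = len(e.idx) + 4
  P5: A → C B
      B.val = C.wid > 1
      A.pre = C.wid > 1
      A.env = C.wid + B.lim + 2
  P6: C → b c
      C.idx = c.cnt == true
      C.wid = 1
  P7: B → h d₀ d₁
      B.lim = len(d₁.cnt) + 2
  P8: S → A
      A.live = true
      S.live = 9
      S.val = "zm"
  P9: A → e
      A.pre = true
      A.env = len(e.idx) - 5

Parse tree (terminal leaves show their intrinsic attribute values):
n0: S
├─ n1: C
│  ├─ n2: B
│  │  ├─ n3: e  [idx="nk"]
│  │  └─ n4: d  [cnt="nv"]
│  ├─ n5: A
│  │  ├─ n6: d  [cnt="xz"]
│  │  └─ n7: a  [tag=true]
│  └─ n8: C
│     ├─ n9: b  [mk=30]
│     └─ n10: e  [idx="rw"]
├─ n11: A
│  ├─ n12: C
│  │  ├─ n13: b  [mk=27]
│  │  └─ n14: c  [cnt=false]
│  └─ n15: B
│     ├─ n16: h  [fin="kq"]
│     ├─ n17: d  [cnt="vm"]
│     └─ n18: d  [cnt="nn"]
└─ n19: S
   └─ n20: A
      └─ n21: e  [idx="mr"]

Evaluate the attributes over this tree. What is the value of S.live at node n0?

14

1. n2.val = false  [false]
2. n3.idx = "nk"  [terminal]
3. n4.cnt = "nv"  [terminal]
4. n2.lim = 0  [len(e.idx) - 2]
5. n5.live = false  [false]
6. n6.cnt = "xz"  [terminal]
7. n7.tag = true  [terminal]
8. n5.pre = false  [a.tag == false]
9. n5.env = 17  [17]
10. n9.mk = 30  [terminal]
11. n10.idx = "rw"  [terminal]
12. n8.idx = true  [true]
13. n8.wid = 6  [len(e.idx) + 4]
14. n1.idx = false  [A.env == C₁.wid]
15. n1.wid = 23  [C₁.wid + 17]
16. n11.live = true  [true]
17. n13.mk = 27  [terminal]
18. n14.cnt = false  [terminal]
19. n12.idx = false  [c.cnt == true]
20. n12.wid = 1  [1]
21. n15.val = false  [C.wid > 1]
22. n16.fin = "kq"  [terminal]
23. n17.cnt = "vm"  [terminal]
24. n18.cnt = "nn"  [terminal]
25. n15.lim = 4  [len(d₁.cnt) + 2]
26. n11.pre = false  [C.wid > 1]
27. n11.env = 7  [C.wid + B.lim + 2]
28. n20.live = true  [true]
29. n21.idx = "mr"  [terminal]
30. n20.pre = true  [true]
31. n20.env = -3  [len(e.idx) - 5]
32. n19.live = 9  [9]
33. n19.val = "zm"  ["zm"]
34. n0.live = 14  [C.wid - 9]
35. n0.val = "zmr"  [S₁.val ++ "r"]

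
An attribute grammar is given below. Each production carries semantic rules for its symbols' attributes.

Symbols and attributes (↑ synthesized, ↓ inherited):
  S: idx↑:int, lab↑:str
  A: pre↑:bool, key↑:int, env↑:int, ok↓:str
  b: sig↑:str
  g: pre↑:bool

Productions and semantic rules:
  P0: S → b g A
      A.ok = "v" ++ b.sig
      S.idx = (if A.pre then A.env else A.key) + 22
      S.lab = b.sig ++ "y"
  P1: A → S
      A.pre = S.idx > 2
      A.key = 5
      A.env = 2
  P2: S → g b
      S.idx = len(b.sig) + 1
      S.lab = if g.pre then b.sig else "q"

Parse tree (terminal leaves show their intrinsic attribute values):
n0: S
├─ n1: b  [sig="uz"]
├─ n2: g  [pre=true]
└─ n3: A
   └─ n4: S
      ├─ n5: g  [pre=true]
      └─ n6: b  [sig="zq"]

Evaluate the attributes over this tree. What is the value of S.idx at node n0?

1. n1.sig = "uz"  [terminal]
2. n2.pre = true  [terminal]
3. n3.ok = "vuz"  ["v" ++ b.sig]
4. n5.pre = true  [terminal]
5. n6.sig = "zq"  [terminal]
6. n4.idx = 3  [len(b.sig) + 1]
7. n4.lab = "zq"  [if g.pre then b.sig else "q"]
8. n3.pre = true  [S.idx > 2]
9. n3.key = 5  [5]
10. n3.env = 2  [2]
11. n0.idx = 24  [(if A.pre then A.env else A.key) + 22]
12. n0.lab = "uzy"  [b.sig ++ "y"]

24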